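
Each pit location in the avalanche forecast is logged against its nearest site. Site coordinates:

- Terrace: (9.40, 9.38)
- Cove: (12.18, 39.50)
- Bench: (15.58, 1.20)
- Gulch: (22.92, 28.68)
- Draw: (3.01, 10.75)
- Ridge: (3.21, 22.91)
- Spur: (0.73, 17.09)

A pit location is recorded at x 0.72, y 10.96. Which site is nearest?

Squared distances to each site:
Terrace: 77.839; Cove: 945.863; Bench: 316.077; Gulch: 806.838; Draw: 5.288; Ridge: 149.003; Spur: 37.577.
Minimum at Draw.

Draw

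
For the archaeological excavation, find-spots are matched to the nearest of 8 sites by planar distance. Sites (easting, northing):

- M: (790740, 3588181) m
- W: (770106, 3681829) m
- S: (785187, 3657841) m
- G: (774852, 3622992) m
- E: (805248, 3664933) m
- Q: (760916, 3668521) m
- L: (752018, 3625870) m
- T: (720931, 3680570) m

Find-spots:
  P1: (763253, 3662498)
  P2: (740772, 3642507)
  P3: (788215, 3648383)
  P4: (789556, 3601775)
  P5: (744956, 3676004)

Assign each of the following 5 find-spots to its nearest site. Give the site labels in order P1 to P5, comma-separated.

Q, L, S, M, Q

P1 → Q (d²=41738098.00)
P2 → L (d²=403262285.00)
P3 → S (d²=98622548.00)
P4 → M (d²=186198692.00)
P5 → Q (d²=310716889.00)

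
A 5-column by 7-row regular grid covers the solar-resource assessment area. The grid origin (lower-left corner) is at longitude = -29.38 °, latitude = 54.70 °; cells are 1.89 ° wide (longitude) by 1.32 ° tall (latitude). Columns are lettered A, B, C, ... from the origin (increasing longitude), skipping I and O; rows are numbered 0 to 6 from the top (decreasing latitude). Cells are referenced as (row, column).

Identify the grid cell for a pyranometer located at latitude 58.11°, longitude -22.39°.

(4, D)

Column index: ⌊(-22.39 − -29.38) / 1.89⌋ = ⌊3.698⌋ = 3 → column D
Row offset from origin: ⌊(58.11 − 54.70) / 1.32⌋ = ⌊2.583⌋ = 2 → row 4 (counted from top)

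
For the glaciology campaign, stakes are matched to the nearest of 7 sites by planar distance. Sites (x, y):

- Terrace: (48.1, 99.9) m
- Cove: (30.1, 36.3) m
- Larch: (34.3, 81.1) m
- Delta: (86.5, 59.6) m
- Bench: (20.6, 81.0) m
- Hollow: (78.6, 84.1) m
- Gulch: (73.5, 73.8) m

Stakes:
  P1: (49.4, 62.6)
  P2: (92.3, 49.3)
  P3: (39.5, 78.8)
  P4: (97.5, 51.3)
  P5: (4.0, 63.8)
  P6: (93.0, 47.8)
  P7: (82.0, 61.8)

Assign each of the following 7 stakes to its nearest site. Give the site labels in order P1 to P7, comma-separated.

P1 → Larch (d²=570.26)
P2 → Delta (d²=139.73)
P3 → Larch (d²=32.33)
P4 → Delta (d²=189.89)
P5 → Bench (d²=571.40)
P6 → Delta (d²=181.49)
P7 → Delta (d²=25.09)

Larch, Delta, Larch, Delta, Bench, Delta, Delta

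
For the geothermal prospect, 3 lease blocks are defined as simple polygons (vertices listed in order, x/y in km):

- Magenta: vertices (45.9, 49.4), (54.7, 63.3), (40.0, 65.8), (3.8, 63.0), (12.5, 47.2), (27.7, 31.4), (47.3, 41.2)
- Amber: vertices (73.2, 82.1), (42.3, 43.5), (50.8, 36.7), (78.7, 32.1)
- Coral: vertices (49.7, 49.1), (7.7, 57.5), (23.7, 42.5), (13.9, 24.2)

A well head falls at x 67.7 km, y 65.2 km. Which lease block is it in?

Cast a ray rightward from (67.7, 65.2). For each polygon, the edges (by vertex number in listed order) whose endpoints lie on opposite sides of y = 65.2, where each meets that height, and whether that is right or left of the point:
Magenta: 2–3 at x≈43.53 (left), 3–4 at x≈32.24 (left) → 0 crossings.
Amber: 1–2 at x≈59.67 (left), 4–1 at x≈75.06 (right) → 1 crossing.
Coral: no edge straddles that height → 0 crossings.
Only Amber has an odd count, so the point is inside Amber.

Amber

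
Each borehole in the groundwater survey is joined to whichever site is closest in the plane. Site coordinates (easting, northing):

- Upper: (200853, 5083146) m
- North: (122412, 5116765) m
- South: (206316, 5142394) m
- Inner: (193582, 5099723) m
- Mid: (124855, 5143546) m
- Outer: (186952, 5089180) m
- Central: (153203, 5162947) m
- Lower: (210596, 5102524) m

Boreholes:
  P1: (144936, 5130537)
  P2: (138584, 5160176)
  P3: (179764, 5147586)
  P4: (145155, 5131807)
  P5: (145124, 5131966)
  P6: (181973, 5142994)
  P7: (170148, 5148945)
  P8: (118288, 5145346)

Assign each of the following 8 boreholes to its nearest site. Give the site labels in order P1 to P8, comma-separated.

P1 → Mid (d²=572480642.00)
P2 → Central (d²=221393602.00)
P3 → South (d²=731965568.00)
P4 → Mid (d²=549894121.00)
P5 → Mid (d²=544928761.00)
P6 → South (d²=592941649.00)
P7 → Central (d²=483189029.00)
P8 → Mid (d²=46365489.00)

Mid, Central, South, Mid, Mid, South, Central, Mid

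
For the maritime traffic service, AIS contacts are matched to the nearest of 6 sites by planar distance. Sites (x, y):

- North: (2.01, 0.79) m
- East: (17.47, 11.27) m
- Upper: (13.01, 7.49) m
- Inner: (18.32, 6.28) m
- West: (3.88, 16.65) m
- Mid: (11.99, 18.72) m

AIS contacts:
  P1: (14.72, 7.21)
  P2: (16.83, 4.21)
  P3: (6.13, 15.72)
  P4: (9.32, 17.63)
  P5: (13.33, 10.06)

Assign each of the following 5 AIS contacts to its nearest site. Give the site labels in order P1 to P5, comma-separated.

Upper, Inner, West, Mid, Upper

P1 → Upper (d²=3.00)
P2 → Inner (d²=6.51)
P3 → West (d²=5.93)
P4 → Mid (d²=8.32)
P5 → Upper (d²=6.71)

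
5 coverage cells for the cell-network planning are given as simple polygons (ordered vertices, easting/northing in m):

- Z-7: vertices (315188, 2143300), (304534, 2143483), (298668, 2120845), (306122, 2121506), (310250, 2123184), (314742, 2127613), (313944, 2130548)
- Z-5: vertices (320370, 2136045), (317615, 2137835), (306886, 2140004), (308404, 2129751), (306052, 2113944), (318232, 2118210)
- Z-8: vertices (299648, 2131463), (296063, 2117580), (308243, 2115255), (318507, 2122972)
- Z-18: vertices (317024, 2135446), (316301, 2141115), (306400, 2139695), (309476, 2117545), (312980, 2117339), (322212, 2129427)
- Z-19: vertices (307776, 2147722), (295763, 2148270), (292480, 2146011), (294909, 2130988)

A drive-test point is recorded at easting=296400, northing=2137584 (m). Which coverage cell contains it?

Z-19

Cast a ray rightward from (296400, 2137584). For each polygon, the edges (by vertex number in listed order) whose endpoints lie on opposite sides of northing = 2137584, where each meets that height, and whether that is right or left of the point:
Z-7: 2–3 at easting≈303005.4 (right), 7–1 at easting≈314630.4 (right) → 2 crossings.
Z-5: 1–2 at easting≈318001.3 (right), 3–4 at easting≈307244.3 (right) → 2 crossings.
Z-8: no edge straddles that height → 0 crossings.
Z-18: 1–2 at easting≈316751.3 (right), 3–4 at easting≈306693.2 (right) → 2 crossings.
Z-19: 3–4 at easting≈293842.5 (left), 4–1 at easting≈299980.8 (right) → 1 crossing.
Only Z-19 has an odd count, so the point is inside Z-19.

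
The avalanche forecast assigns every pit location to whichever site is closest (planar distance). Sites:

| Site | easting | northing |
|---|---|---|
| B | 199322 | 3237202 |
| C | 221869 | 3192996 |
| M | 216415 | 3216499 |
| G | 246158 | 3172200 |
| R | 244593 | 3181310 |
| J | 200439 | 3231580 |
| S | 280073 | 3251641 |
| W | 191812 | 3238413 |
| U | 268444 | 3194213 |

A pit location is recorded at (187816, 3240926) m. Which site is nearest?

Squared distances to each site:
B: 146256212.000; C: 3456891709.000; M: 1414581130.000; G: 8127052040.000; R: 6777695185.000; J: 246687845.000; S: 8626165274.000; W: 22283185.000; U: 8682978753.000.
Minimum at W.

W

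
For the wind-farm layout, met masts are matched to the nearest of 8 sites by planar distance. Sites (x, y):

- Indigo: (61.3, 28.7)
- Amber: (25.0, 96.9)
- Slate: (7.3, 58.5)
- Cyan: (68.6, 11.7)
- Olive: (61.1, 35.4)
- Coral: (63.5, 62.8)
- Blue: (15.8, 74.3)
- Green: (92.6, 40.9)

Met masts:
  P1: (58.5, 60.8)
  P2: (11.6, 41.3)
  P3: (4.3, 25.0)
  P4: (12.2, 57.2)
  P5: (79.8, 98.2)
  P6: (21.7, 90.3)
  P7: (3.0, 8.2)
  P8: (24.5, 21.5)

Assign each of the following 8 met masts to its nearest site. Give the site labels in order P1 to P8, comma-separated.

Coral, Slate, Slate, Slate, Coral, Amber, Slate, Indigo

P1 → Coral (d²=29.00)
P2 → Slate (d²=314.33)
P3 → Slate (d²=1131.25)
P4 → Slate (d²=25.70)
P5 → Coral (d²=1518.85)
P6 → Amber (d²=54.45)
P7 → Slate (d²=2548.58)
P8 → Indigo (d²=1406.08)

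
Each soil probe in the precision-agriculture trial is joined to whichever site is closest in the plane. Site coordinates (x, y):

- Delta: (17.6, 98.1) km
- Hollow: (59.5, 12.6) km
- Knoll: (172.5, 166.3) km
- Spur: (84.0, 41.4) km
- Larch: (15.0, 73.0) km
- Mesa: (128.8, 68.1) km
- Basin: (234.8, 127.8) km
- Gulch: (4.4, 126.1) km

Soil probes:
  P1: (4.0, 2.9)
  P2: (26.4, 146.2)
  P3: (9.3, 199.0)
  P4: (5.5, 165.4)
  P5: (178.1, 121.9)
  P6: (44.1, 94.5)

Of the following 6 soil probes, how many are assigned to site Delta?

1

P1 → Hollow
P2 → Gulch
P3 → Gulch
P4 → Gulch
P5 → Knoll
P6 → Delta
1 of the 6 goes to Delta.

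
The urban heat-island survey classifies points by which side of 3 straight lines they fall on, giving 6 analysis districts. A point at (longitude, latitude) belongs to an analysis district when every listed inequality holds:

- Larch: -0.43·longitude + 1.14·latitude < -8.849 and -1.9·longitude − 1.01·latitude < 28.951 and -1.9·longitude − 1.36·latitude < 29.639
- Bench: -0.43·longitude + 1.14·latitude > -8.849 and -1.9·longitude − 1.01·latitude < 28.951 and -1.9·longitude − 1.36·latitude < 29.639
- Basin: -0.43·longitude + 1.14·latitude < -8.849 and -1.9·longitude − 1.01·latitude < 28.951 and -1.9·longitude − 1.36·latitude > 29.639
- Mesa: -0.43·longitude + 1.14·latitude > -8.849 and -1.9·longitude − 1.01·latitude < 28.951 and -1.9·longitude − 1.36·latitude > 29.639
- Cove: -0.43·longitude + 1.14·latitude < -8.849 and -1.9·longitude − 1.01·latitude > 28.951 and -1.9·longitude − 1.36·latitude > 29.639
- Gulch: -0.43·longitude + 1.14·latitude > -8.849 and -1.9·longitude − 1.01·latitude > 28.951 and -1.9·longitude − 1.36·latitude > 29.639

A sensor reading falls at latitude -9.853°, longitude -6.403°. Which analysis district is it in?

Bench

-0.43·-6.403 + 1.14·-9.853 = -8.479, which is > -8.849
-1.9·-6.403 − 1.01·-9.853 = 22.117, which is < 28.951
-1.9·-6.403 − 1.36·-9.853 = 25.566, which is < 29.639
This sign pattern matches Bench.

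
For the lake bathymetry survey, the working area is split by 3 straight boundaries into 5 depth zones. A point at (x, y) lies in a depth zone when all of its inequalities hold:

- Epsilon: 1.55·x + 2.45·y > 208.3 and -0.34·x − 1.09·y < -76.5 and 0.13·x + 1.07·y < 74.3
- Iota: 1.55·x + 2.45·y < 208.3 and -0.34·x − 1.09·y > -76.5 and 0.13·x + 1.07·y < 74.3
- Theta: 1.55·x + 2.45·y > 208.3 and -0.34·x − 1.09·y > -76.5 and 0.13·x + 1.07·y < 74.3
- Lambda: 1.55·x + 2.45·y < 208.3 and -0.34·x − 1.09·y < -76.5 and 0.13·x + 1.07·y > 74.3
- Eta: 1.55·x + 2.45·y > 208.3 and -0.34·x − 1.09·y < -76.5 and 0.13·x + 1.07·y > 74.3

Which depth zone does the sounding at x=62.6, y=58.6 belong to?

Epsilon

1.55·62.6 + 2.45·58.6 = 240.600, which is > 208.3
-0.34·62.6 − 1.09·58.6 = -85.158, which is < -76.5
0.13·62.6 + 1.07·58.6 = 70.840, which is < 74.3
This sign pattern matches Epsilon.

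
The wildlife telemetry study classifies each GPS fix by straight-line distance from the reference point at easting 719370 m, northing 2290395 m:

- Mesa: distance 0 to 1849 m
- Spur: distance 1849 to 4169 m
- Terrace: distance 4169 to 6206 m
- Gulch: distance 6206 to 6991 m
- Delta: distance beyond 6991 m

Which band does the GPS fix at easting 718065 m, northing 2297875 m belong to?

Distance = √((718065−719370)² + (2297875−2290395)²) = √(1703025.000 + 55950400.000) = 7592.985 m.
6991 ≤ 7592.985 < ∞ → Delta.

Delta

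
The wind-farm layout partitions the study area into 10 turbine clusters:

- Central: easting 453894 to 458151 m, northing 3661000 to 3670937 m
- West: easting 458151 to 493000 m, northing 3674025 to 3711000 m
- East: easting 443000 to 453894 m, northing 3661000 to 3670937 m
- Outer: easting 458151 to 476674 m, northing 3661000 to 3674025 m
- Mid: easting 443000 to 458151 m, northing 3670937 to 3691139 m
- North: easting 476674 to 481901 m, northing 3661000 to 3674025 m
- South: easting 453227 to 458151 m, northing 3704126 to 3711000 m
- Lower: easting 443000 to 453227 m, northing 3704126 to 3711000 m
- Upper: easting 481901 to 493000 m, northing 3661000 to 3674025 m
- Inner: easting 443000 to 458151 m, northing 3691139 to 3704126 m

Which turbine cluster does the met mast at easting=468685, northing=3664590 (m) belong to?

The point has easting = 468685 and northing = 3664590.
Only Outer satisfies 458151 ≤ easting ≤ 476674 and 3661000 ≤ northing ≤ 3674025.

Outer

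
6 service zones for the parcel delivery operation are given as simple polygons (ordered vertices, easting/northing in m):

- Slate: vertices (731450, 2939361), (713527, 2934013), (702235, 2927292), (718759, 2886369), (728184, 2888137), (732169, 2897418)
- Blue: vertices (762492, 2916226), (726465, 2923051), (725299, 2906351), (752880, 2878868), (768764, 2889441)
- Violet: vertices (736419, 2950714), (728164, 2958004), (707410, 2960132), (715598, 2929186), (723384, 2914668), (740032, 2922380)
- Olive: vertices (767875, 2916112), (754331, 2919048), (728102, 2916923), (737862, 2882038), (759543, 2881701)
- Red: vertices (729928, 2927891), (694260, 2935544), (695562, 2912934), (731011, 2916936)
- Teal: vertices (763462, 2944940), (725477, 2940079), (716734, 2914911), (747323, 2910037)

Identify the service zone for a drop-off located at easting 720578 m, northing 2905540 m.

Slate

Cast a ray rightward from (720578, 2905540). For each polygon, the edges (by vertex number in listed order) whose endpoints lie on opposite sides of northing = 2905540, where each meets that height, and whether that is right or left of the point:
Slate: 3–4 at easting≈711018.1 (left), 6–1 at easting≈732029.8 (right) → 1 crossing.
Blue: 3–4 at easting≈726112.9 (right), 5–1 at easting≈764994.2 (right) → 2 crossings.
Violet: no edge straddles that height → 0 crossings.
Olive: 3–4 at easting≈731286.7 (right), 5–1 at easting≈765315.2 (right) → 2 crossings.
Red: no edge straddles that height → 0 crossings.
Teal: no edge straddles that height → 0 crossings.
Only Slate has an odd count, so the point is inside Slate.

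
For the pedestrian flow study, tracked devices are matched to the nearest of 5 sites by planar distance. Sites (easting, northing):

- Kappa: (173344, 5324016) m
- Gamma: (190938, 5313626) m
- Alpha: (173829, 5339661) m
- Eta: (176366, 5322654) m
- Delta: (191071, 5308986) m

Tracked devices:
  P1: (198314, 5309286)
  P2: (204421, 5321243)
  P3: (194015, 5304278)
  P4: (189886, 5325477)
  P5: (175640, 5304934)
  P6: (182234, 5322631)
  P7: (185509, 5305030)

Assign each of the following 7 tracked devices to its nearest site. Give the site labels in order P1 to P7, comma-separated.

Delta, Gamma, Delta, Gamma, Delta, Eta, Delta

P1 → Delta (d²=52551049.00)
P2 → Gamma (d²=239809978.00)
P3 → Delta (d²=30832400.00)
P4 → Gamma (d²=141552905.00)
P5 → Delta (d²=254534465.00)
P6 → Eta (d²=34433953.00)
P7 → Delta (d²=46585780.00)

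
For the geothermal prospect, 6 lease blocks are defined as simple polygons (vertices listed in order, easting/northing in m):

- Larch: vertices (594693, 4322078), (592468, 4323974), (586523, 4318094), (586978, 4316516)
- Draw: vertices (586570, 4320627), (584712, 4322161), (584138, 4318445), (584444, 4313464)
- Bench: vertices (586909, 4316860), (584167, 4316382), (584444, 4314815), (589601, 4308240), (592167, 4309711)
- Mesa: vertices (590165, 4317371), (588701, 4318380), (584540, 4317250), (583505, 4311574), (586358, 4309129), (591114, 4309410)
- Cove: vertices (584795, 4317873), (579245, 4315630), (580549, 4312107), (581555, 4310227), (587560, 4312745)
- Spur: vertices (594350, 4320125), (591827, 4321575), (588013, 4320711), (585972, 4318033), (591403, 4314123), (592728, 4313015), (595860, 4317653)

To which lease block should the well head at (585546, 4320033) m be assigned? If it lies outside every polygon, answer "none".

Cast a ray rightward from (585546, 4320033). For each polygon, the edges (by vertex number in listed order) whose endpoints lie on opposite sides of northing = 4320033, where each meets that height, and whether that is right or left of the point:
Larch: 2–3 at easting≈588483.4 (right), 4–1 at easting≈591856.4 (right) → 2 crossings.
Draw: 2–3 at easting≈584383.3 (left), 4–1 at easting≈586393.7 (right) → 1 crossing.
Bench: no edge straddles that height → 0 crossings.
Mesa: no edge straddles that height → 0 crossings.
Cove: no edge straddles that height → 0 crossings.
Spur: 3–4 at easting≈587496.3 (right), 7–1 at easting≈594406.2 (right) → 2 crossings.
Only Draw has an odd count, so the point is inside Draw.

Draw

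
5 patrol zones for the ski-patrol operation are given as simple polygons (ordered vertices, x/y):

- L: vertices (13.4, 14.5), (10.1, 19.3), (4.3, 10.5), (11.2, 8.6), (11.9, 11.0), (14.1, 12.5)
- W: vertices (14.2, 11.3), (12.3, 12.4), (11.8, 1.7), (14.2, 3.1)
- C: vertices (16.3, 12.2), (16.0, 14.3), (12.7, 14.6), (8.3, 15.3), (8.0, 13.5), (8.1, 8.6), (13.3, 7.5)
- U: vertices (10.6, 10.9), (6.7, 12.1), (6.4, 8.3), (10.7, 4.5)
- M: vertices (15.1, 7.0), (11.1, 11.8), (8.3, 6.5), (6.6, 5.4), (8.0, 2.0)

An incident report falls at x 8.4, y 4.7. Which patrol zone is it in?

M

Cast a ray rightward from (8.4, 4.7). For each polygon, the edges (by vertex number in listed order) whose endpoints lie on opposite sides of y = 4.7, where each meets that height, and whether that is right or left of the point:
L: no edge straddles that height → 0 crossings.
W: 2–3 at x≈11.94 (right), 4–1 at x≈14.20 (right) → 2 crossings.
C: no edge straddles that height → 0 crossings.
U: 3–4 at x≈10.47 (right), 4–1 at x≈10.70 (right) → 2 crossings.
M: 4–5 at x≈6.89 (left), 5–1 at x≈11.83 (right) → 1 crossing.
Only M has an odd count, so the point is inside M.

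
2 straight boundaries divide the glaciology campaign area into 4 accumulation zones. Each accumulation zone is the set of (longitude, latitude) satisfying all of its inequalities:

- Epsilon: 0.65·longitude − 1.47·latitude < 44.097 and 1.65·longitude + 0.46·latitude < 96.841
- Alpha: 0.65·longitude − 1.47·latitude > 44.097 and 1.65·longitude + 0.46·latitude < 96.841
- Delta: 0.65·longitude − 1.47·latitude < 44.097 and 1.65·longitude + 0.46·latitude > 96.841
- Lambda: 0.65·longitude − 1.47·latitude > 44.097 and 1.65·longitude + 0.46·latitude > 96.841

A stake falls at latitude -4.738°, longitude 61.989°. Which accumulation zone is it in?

Lambda

0.65·61.989 − 1.47·-4.738 = 47.258, which is > 44.097
1.65·61.989 + 0.46·-4.738 = 100.102, which is > 96.841
This sign pattern matches Lambda.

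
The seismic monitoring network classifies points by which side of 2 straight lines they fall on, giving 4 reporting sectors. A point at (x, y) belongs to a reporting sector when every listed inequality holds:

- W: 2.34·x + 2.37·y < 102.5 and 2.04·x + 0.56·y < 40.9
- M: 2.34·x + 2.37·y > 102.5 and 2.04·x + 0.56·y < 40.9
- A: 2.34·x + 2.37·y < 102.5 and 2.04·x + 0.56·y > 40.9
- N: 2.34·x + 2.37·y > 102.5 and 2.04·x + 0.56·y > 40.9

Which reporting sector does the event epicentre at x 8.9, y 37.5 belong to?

M

2.34·8.9 + 2.37·37.5 = 109.701, which is > 102.5
2.04·8.9 + 0.56·37.5 = 39.156, which is < 40.9
This sign pattern matches M.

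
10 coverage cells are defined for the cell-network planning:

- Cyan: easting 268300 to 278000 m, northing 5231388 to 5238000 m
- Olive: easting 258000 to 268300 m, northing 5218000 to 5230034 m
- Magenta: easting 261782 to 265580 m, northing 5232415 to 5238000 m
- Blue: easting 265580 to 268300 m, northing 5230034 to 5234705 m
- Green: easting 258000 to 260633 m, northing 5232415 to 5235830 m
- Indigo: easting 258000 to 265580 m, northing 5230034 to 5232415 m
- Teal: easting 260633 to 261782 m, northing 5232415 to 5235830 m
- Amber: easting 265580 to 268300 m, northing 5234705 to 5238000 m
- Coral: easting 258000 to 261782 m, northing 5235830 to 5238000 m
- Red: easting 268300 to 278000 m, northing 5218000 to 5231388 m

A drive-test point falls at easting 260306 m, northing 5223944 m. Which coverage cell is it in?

Olive

The point has easting = 260306 and northing = 5223944.
Only Olive satisfies 258000 ≤ easting ≤ 268300 and 5218000 ≤ northing ≤ 5230034.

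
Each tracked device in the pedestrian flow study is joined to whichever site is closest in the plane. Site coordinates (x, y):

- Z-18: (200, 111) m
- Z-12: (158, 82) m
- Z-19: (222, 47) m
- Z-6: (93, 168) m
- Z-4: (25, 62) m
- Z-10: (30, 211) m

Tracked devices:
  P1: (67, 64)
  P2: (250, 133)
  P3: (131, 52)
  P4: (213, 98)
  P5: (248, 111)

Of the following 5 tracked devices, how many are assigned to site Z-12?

P1 → Z-4
P2 → Z-18
P3 → Z-12
P4 → Z-18
P5 → Z-18
1 of the 5 goes to Z-12.

1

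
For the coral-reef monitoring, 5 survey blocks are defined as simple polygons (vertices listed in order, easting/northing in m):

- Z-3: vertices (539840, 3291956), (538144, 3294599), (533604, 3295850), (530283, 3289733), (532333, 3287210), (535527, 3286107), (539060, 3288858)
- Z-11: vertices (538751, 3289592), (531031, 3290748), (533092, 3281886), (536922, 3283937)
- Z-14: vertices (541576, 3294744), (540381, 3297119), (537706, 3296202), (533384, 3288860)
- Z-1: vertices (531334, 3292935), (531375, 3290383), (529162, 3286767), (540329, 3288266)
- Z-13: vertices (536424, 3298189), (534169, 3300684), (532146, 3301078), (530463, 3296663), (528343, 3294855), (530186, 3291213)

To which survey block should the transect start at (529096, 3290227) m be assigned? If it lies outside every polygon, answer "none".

Cast a ray rightward from (529096, 3290227). For each polygon, the edges (by vertex number in listed order) whose endpoints lie on opposite sides of northing = 3290227, where each meets that height, and whether that is right or left of the point:
Z-3: 3–4 at easting≈530551.2 (right), 7–1 at easting≈539404.7 (right) → 2 crossings.
Z-11: 1–2 at easting≈534510.3 (right), 2–3 at easting≈531152.2 (right) → 2 crossings.
Z-14: 3–4 at easting≈534188.7 (right), 4–1 at easting≈535287.2 (right) → 2 crossings.
Z-1: 2–3 at easting≈531279.5 (right), 4–1 at easting≈536551.1 (right) → 2 crossings.
Z-13: no edge straddles that height → 0 crossings.
All counts are even, so the point lies outside every listed polygon.

none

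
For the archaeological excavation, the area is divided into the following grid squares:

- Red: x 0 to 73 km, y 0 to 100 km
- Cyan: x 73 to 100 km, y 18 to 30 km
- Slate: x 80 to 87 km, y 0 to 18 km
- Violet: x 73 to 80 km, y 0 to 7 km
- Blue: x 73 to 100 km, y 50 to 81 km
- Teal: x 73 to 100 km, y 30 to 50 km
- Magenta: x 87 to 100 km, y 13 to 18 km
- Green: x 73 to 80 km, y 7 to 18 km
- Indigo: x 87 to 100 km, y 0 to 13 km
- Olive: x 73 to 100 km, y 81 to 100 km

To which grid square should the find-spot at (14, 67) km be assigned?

Red

The point has x = 14 and y = 67.
Only Red satisfies 0 ≤ x ≤ 73 and 0 ≤ y ≤ 100.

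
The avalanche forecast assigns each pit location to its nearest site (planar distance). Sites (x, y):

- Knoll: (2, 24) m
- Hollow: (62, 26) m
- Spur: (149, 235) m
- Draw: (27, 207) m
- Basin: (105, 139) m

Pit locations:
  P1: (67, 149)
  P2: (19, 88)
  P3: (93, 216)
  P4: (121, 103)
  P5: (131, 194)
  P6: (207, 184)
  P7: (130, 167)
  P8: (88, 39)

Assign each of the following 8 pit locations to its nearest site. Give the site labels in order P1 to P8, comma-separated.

P1 → Basin (d²=1544.00)
P2 → Knoll (d²=4385.00)
P3 → Spur (d²=3497.00)
P4 → Basin (d²=1552.00)
P5 → Spur (d²=2005.00)
P6 → Spur (d²=5965.00)
P7 → Basin (d²=1409.00)
P8 → Hollow (d²=845.00)

Basin, Knoll, Spur, Basin, Spur, Spur, Basin, Hollow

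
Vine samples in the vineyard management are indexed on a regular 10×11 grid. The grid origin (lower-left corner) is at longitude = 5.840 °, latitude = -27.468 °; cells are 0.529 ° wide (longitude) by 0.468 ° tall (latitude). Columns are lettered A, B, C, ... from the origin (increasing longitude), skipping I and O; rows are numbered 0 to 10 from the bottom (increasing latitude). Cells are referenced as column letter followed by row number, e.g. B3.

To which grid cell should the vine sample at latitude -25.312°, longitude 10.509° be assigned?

J4

Column index: ⌊(10.509 − 5.840) / 0.529⌋ = ⌊8.826⌋ = 8 → column J
Row offset from origin: ⌊(-25.312 − -27.468) / 0.468⌋ = ⌊4.607⌋ = 4 → row 4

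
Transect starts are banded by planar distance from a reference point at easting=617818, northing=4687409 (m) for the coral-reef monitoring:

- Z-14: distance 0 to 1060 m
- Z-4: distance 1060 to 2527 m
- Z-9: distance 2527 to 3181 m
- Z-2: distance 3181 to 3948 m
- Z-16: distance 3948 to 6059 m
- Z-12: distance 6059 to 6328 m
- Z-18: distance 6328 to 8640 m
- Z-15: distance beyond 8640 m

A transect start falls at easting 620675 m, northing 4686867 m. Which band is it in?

Distance = √((620675−617818)² + (4686867−4687409)²) = √(8162449.000 + 293764.000) = 2907.957 m.
2527 ≤ 2907.957 < 3181 → Z-9.

Z-9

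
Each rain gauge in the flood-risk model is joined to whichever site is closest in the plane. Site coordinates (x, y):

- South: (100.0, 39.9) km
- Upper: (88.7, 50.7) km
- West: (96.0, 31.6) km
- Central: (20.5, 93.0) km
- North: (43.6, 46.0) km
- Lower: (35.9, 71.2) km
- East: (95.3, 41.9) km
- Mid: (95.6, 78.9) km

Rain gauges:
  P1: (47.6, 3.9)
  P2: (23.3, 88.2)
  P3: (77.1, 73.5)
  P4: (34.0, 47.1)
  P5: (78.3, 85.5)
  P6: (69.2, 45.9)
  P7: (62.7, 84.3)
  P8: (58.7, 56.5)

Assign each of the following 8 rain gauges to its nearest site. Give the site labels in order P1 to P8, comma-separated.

North, Central, Mid, North, Mid, Upper, Lower, North

P1 → North (d²=1788.41)
P2 → Central (d²=30.88)
P3 → Mid (d²=371.41)
P4 → North (d²=93.37)
P5 → Mid (d²=342.85)
P6 → Upper (d²=403.29)
P7 → Lower (d²=889.85)
P8 → North (d²=338.26)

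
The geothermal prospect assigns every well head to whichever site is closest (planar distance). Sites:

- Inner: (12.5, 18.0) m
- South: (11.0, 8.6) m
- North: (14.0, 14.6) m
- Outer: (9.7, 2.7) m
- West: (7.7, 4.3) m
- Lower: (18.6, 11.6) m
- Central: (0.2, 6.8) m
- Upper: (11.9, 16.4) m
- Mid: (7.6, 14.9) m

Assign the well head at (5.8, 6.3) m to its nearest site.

West

Squared distances to each site:
Inner: 181.780; South: 32.330; North: 136.130; Outer: 28.170; West: 7.610; Lower: 191.930; Central: 31.610; Upper: 139.220; Mid: 77.200.
Minimum at West.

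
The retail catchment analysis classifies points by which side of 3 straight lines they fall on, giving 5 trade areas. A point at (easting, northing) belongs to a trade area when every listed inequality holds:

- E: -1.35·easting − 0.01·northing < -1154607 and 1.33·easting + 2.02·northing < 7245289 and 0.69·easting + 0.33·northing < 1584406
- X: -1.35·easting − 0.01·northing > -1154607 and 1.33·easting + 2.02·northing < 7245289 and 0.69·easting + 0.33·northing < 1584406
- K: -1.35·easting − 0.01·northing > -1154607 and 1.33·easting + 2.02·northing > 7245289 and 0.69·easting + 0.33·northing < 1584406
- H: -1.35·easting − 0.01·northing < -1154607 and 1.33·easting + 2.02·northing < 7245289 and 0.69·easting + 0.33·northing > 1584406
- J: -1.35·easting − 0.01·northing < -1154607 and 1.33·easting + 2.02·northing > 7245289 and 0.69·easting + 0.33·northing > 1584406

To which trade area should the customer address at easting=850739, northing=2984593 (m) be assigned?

E

-1.35·850739 − 0.01·2984593 = -1178343.580, which is < -1154607
1.33·850739 + 2.02·2984593 = 7160360.730, which is < 7245289
0.69·850739 + 0.33·2984593 = 1571925.600, which is < 1584406
This sign pattern matches E.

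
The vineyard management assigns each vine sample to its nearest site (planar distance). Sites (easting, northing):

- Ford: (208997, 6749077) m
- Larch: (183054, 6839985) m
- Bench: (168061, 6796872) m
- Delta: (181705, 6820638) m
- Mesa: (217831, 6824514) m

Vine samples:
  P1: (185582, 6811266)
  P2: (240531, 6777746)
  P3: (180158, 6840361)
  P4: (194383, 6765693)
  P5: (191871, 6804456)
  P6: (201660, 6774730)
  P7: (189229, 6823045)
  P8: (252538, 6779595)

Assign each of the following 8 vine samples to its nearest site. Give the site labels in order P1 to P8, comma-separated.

Delta, Ford, Larch, Ford, Delta, Ford, Delta, Ford

P1 → Delta (d²=102865513.00)
P2 → Ford (d²=1816304717.00)
P3 → Larch (d²=8528192.00)
P4 → Ford (d²=489660452.00)
P5 → Delta (d²=365204680.00)
P6 → Ford (d²=711907978.00)
P7 → Delta (d²=62404225.00)
P8 → Ford (d²=2827167005.00)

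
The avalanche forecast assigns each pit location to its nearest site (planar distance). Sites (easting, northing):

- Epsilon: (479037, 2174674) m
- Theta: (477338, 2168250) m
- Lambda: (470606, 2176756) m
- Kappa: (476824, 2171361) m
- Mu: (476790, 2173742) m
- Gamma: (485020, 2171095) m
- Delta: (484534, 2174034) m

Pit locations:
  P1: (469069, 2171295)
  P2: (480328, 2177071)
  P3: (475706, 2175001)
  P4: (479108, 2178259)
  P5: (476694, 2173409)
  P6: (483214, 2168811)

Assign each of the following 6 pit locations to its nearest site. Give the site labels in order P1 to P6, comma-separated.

Lambda, Epsilon, Mu, Epsilon, Mu, Gamma

P1 → Lambda (d²=32184890.00)
P2 → Epsilon (d²=7412290.00)
P3 → Mu (d²=2760137.00)
P4 → Epsilon (d²=12857266.00)
P5 → Mu (d²=120105.00)
P6 → Gamma (d²=8478292.00)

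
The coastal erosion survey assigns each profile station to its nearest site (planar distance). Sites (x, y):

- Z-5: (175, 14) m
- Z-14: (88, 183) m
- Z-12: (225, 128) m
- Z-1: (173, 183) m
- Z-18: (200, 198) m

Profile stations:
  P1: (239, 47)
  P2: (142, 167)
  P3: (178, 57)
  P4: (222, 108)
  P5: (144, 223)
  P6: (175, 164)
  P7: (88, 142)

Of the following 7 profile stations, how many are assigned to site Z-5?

2

P1 → Z-5
P2 → Z-1
P3 → Z-5
P4 → Z-12
P5 → Z-1
P6 → Z-1
P7 → Z-14
2 of the 7 go to Z-5.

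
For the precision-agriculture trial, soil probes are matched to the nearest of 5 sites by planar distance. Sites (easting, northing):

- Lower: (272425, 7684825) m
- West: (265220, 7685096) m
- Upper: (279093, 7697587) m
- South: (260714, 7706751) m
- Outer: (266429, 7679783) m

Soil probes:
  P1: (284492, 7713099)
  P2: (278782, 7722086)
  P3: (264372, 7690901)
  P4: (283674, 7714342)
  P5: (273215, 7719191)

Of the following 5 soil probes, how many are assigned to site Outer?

0

P1 → Upper
P2 → South
P3 → West
P4 → Upper
P5 → South
0 of the 5 go to Outer.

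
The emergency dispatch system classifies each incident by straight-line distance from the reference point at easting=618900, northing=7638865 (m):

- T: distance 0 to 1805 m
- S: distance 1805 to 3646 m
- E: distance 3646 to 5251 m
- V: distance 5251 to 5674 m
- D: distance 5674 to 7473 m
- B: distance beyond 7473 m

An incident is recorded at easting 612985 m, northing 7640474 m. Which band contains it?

Distance = √((612985−618900)² + (7640474−7638865)²) = √(34987225.000 + 2588881.000) = 6129.935 m.
5674 ≤ 6129.935 < 7473 → D.

D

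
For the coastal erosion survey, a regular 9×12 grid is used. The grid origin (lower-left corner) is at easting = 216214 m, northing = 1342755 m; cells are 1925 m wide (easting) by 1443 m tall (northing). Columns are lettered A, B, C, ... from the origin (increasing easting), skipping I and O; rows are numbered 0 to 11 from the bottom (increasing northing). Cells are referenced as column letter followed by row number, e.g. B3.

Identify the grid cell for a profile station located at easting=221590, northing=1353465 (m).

Column index: ⌊(221590 − 216214) / 1925⌋ = ⌊2.793⌋ = 2 → column C
Row offset from origin: ⌊(1353465 − 1342755) / 1443⌋ = ⌊7.422⌋ = 7 → row 7

C7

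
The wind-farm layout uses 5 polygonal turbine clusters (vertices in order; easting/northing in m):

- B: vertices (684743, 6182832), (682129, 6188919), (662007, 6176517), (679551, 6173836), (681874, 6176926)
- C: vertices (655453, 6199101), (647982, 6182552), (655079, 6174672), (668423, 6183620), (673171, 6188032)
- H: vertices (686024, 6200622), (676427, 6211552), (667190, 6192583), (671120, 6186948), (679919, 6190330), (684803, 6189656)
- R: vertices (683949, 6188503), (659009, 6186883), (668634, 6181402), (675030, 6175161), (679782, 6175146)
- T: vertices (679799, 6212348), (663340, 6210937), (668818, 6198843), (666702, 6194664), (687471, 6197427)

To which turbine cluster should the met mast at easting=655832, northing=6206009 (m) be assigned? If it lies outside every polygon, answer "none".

Cast a ray rightward from (655832, 6206009). For each polygon, the edges (by vertex number in listed order) whose endpoints lie on opposite sides of northing = 6206009, where each meets that height, and whether that is right or left of the point:
B: no edge straddles that height → 0 crossings.
C: no edge straddles that height → 0 crossings.
H: 1–2 at easting≈681294.0 (right), 2–3 at easting≈673727.8 (right) → 2 crossings.
R: no edge straddles that height → 0 crossings.
T: 2–3 at easting≈665572.1 (right), 5–1 at easting≈683058.4 (right) → 2 crossings.
All counts are even, so the point lies outside every listed polygon.

none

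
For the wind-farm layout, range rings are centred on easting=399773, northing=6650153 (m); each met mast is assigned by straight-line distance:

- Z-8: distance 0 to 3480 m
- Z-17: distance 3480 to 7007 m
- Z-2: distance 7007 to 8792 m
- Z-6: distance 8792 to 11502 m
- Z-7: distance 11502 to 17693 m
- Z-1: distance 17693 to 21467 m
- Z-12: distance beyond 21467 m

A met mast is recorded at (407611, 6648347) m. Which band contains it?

Distance = √((407611−399773)² + (6648347−6650153)²) = √(61434244.000 + 3261636.000) = 8043.375 m.
7007 ≤ 8043.375 < 8792 → Z-2.

Z-2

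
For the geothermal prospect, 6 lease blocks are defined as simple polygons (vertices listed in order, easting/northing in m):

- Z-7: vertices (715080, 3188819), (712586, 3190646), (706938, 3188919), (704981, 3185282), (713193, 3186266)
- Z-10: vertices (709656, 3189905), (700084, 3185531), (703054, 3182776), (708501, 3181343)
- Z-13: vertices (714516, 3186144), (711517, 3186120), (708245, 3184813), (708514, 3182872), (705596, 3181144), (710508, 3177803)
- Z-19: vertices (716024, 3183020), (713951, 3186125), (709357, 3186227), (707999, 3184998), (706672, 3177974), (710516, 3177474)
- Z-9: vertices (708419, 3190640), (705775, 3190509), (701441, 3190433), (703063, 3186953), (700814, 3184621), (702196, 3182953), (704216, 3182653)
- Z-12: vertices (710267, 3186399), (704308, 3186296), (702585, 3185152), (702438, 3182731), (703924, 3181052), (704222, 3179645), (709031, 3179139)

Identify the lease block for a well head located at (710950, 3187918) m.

Z-7

Cast a ray rightward from (710950, 3187918). For each polygon, the edges (by vertex number in listed order) whose endpoints lie on opposite sides of northing = 3187918, where each meets that height, and whether that is right or left of the point:
Z-7: 3–4 at easting≈706399.4 (left), 5–1 at easting≈714414.0 (right) → 1 crossing.
Z-10: 1–2 at easting≈705307.7 (left), 4–1 at easting≈709388.0 (left) → 0 crossings.
Z-13: no edge straddles that height → 0 crossings.
Z-19: no edge straddles that height → 0 crossings.
Z-9: 3–4 at easting≈702613.2 (left), 7–1 at easting≈706986.6 (left) → 0 crossings.
Z-12: no edge straddles that height → 0 crossings.
Only Z-7 has an odd count, so the point is inside Z-7.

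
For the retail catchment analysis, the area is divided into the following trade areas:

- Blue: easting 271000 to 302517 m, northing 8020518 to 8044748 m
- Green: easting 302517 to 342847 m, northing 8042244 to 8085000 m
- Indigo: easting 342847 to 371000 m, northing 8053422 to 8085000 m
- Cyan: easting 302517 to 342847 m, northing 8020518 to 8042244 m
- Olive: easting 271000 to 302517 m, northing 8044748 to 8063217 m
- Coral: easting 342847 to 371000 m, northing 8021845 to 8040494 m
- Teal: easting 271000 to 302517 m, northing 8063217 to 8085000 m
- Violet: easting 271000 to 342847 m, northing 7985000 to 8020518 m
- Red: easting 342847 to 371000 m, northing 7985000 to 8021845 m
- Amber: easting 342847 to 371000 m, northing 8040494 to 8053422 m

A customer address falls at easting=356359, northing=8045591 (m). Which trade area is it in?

The point has easting = 356359 and northing = 8045591.
Only Amber satisfies 342847 ≤ easting ≤ 371000 and 8040494 ≤ northing ≤ 8053422.

Amber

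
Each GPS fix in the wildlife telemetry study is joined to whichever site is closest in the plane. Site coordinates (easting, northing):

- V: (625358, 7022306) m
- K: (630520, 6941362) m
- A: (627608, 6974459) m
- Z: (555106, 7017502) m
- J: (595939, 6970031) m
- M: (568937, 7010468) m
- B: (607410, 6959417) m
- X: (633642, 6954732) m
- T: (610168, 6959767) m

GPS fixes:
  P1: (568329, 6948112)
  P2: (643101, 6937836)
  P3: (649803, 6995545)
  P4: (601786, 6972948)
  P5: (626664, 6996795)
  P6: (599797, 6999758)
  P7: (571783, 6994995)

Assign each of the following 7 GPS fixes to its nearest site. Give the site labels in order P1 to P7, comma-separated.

P1 → J (d²=1242754661.00)
P2 → K (d²=170714237.00)
P3 → A (d²=937237421.00)
P4 → J (d²=42696298.00)
P5 → A (d²=499788032.00)
P6 → J (d²=898578693.00)
P7 → M (d²=247513445.00)

J, K, A, J, A, J, M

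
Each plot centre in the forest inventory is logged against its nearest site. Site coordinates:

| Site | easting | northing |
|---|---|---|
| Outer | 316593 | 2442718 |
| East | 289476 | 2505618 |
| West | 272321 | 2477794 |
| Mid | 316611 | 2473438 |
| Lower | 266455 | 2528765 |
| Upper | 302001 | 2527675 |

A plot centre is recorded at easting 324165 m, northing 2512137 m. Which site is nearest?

Upper

Squared distances to each site:
Outer: 4876332745.000; East: 1245824082.000; West: 3867241985.000; Mid: 1554675517.000; Lower: 3606934484.000; Upper: 732672340.000.
Minimum at Upper.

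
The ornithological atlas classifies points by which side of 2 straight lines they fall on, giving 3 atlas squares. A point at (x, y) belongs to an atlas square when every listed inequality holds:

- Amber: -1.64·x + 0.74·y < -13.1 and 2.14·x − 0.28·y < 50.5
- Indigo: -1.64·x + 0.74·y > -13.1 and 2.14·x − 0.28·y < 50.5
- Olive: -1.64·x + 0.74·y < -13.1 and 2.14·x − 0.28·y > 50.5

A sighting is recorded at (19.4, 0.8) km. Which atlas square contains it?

-1.64·19.4 + 0.74·0.8 = -31.224, which is < -13.1
2.14·19.4 − 0.28·0.8 = 41.292, which is < 50.5
This sign pattern matches Amber.

Amber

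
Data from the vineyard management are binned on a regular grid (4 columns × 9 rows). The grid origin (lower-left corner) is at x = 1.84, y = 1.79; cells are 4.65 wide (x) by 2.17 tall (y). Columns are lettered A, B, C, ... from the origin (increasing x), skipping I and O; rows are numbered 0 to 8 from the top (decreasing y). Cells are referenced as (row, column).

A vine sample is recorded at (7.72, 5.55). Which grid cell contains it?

(7, B)

Column index: ⌊(7.72 − 1.84) / 4.65⌋ = ⌊1.265⌋ = 1 → column B
Row offset from origin: ⌊(5.55 − 1.79) / 2.17⌋ = ⌊1.733⌋ = 1 → row 7 (counted from top)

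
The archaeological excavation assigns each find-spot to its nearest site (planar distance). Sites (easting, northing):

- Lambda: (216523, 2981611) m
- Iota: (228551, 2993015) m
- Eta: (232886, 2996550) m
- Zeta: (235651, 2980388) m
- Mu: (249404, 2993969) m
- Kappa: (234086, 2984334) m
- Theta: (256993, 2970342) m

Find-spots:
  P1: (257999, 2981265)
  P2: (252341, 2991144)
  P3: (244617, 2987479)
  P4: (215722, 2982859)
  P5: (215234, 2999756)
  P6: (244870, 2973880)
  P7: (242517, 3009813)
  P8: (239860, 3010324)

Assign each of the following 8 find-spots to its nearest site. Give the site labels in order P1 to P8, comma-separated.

Theta, Mu, Mu, Lambda, Iota, Zeta, Eta, Eta

P1 → Theta (d²=120323965.00)
P2 → Mu (d²=16606594.00)
P3 → Mu (d²=65035469.00)
P4 → Lambda (d²=2199105.00)
P5 → Iota (d²=222783570.00)
P6 → Zeta (d²=127344025.00)
P7 → Eta (d²=268663330.00)
P8 → Eta (d²=238359752.00)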